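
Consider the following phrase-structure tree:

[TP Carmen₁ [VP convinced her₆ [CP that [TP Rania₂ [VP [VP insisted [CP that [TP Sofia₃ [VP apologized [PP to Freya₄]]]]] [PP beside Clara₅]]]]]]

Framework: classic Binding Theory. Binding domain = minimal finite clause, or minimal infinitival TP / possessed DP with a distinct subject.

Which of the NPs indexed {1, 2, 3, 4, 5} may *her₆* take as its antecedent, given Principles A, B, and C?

none

*her* is a pronoun, so Principle B applies: it must be free in its binding domain.
Binding domain of *her₆*: the matrix TP, whose subject is Carmen₁.
*Carmen₁* c-commands the pronoun within its binding domain → coindexation would violate Principle B.
*Rania₂*: the pronoun c-commands this R-expression → coindexation would violate Principle C on *Rania₂*.
*Sofia₃*: the pronoun c-commands this R-expression → coindexation would violate Principle C on *Sofia₃*.
*Freya₄*: the pronoun c-commands this R-expression → coindexation would violate Principle C on *Freya₄*.
*Clara₅*: the pronoun c-commands this R-expression → coindexation would violate Principle C on *Clara₅*.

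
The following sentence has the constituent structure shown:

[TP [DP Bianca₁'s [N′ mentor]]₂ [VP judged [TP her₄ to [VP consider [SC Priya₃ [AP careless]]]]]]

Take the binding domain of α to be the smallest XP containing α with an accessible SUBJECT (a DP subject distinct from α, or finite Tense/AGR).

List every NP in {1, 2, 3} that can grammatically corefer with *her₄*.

{1}

*her* is a pronoun, so Principle B applies: it must be free in its binding domain.
Binding domain of *her₄*: the matrix TP, whose subject is [Bianca₁'s mentor]₂.
*Bianca₁* and the pronoun do not c-command one another → neither Principle B nor Principle C is at stake; coindexation permitted.
*[Bianca₁'s mentor]₂* c-commands the pronoun within its binding domain → coindexation would violate Principle B.
*Priya₃*: the pronoun c-commands this R-expression → coindexation would violate Principle C on *Priya₃*.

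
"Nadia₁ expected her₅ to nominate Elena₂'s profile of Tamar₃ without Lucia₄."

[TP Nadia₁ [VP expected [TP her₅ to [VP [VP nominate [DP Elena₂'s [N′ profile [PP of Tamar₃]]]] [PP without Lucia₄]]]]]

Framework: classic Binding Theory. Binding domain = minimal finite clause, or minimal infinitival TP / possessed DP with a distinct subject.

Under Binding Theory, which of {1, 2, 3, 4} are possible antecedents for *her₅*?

*her* is a pronoun, so Principle B applies: it must be free in its binding domain.
Binding domain of *her₅*: the matrix TP, whose subject is Nadia₁.
*Nadia₁* c-commands the pronoun within its binding domain → coindexation would violate Principle B.
*Elena₂*: the pronoun c-commands this R-expression → coindexation would violate Principle C on *Elena₂*.
*Tamar₃*: the pronoun c-commands this R-expression → coindexation would violate Principle C on *Tamar₃*.
*Lucia₄*: the pronoun c-commands this R-expression → coindexation would violate Principle C on *Lucia₄*.

none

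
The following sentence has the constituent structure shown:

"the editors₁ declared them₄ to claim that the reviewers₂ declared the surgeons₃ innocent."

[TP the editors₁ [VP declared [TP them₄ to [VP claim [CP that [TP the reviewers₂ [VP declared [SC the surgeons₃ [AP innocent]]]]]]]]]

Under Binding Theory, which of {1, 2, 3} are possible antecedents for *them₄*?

*them* is a pronoun, so Principle B applies: it must be free in its binding domain.
Binding domain of *them₄*: the matrix TP, whose subject is the editors₁.
*the editors₁* c-commands the pronoun within its binding domain → coindexation would violate Principle B.
*the reviewers₂*: the pronoun c-commands this R-expression → coindexation would violate Principle C on *the reviewers₂*.
*the surgeons₃*: the pronoun c-commands this R-expression → coindexation would violate Principle C on *the surgeons₃*.

none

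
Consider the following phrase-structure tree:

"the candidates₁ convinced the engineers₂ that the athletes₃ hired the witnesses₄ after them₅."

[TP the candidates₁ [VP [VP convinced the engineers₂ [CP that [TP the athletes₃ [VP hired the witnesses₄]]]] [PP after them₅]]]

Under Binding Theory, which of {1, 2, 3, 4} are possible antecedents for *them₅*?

{2, 3, 4}

*them* is a pronoun, so Principle B applies: it must be free in its binding domain.
Binding domain of *them₅*: the matrix TP, whose subject is the candidates₁.
*the candidates₁* c-commands the pronoun within its binding domain → coindexation would violate Principle B.
*the engineers₂* and the pronoun do not c-command one another → neither Principle B nor Principle C is at stake; coindexation permitted.
*the athletes₃* and the pronoun do not c-command one another → neither Principle B nor Principle C is at stake; coindexation permitted.
*the witnesses₄* and the pronoun do not c-command one another → neither Principle B nor Principle C is at stake; coindexation permitted.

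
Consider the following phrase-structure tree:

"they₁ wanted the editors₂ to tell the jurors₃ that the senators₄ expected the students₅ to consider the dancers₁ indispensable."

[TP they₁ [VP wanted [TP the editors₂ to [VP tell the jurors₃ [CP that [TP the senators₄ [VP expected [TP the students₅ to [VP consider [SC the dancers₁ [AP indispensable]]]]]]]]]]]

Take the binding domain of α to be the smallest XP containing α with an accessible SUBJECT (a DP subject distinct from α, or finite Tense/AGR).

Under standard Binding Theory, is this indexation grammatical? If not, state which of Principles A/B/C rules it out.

Principle C

The two coindexed NPs are *they₁* and *the dancers₁*.
*the dancers₁* is an R-expression. Principle C requires it to be free everywhere.
*they₁* c-commands it and carries the same index.
The R-expression is bound → Principle C violation.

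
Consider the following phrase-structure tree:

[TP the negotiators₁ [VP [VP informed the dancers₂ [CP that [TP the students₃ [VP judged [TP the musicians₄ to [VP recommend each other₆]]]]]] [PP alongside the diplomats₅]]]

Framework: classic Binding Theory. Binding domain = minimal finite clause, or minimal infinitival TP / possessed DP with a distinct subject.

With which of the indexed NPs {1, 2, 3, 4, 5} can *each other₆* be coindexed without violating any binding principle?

{4}

*each other* is an anaphor, so Principle A applies: it must be bound in its binding domain.
Binding domain of *each other₆*: the embedded TP, whose subject is the musicians₄.
*the negotiators₁* c-commands the anaphor but is outside its binding domain → cannot satisfy Principle A.
*the dancers₂* c-commands the anaphor but is outside its binding domain → cannot satisfy Principle A.
*the students₃* c-commands the anaphor but is outside its binding domain → cannot satisfy Principle A.
*the musicians₄* c-commands the anaphor within its binding domain → licit binder.
*the diplomats₅* does not c-command the anaphor → cannot bind it.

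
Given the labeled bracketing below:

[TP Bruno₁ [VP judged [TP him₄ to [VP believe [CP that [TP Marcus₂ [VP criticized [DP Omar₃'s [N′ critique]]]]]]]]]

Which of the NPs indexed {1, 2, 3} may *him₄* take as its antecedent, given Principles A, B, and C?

none

*him* is a pronoun, so Principle B applies: it must be free in its binding domain.
Binding domain of *him₄*: the matrix TP, whose subject is Bruno₁.
*Bruno₁* c-commands the pronoun within its binding domain → coindexation would violate Principle B.
*Marcus₂*: the pronoun c-commands this R-expression → coindexation would violate Principle C on *Marcus₂*.
*Omar₃*: the pronoun c-commands this R-expression → coindexation would violate Principle C on *Omar₃*.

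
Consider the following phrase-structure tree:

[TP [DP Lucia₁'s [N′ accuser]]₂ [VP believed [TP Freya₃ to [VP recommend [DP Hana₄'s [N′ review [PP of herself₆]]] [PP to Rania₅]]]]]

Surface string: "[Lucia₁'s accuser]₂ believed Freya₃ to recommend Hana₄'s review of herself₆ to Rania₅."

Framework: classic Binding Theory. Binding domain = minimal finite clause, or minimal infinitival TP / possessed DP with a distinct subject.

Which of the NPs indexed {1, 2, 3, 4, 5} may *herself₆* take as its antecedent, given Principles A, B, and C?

{4}

*herself* is an anaphor, so Principle A applies: it must be bound in its binding domain.
Binding domain of *herself₆*: the possessed DP, whose subject is Hana₄.
*Lucia₁* does not c-command the anaphor → cannot bind it.
*[Lucia₁'s accuser]₂* c-commands the anaphor but is outside its binding domain → cannot satisfy Principle A.
*Freya₃* c-commands the anaphor but is outside its binding domain → cannot satisfy Principle A.
*Hana₄* c-commands the anaphor within its binding domain → licit binder.
*Rania₅* does not c-command the anaphor → cannot bind it.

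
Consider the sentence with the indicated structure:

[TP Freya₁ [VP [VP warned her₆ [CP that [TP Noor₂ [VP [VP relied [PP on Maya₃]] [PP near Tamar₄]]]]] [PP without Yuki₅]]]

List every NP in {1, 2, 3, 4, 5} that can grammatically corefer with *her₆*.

{5}

*her* is a pronoun, so Principle B applies: it must be free in its binding domain.
Binding domain of *her₆*: the matrix TP, whose subject is Freya₁.
*Freya₁* c-commands the pronoun within its binding domain → coindexation would violate Principle B.
*Noor₂*: the pronoun c-commands this R-expression → coindexation would violate Principle C on *Noor₂*.
*Maya₃*: the pronoun c-commands this R-expression → coindexation would violate Principle C on *Maya₃*.
*Tamar₄*: the pronoun c-commands this R-expression → coindexation would violate Principle C on *Tamar₄*.
*Yuki₅* and the pronoun do not c-command one another → neither Principle B nor Principle C is at stake; coindexation permitted.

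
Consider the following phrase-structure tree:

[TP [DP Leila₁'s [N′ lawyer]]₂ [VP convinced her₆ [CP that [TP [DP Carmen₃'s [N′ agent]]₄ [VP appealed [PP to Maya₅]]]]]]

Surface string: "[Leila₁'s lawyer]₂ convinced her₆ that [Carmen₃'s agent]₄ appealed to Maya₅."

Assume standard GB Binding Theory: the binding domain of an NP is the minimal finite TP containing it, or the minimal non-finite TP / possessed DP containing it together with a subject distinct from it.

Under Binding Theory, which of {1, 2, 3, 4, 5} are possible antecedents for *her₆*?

*her* is a pronoun, so Principle B applies: it must be free in its binding domain.
Binding domain of *her₆*: the matrix TP, whose subject is [Leila₁'s lawyer]₂.
*Leila₁* and the pronoun do not c-command one another → neither Principle B nor Principle C is at stake; coindexation permitted.
*[Leila₁'s lawyer]₂* c-commands the pronoun within its binding domain → coindexation would violate Principle B.
*Carmen₃*: the pronoun c-commands this R-expression → coindexation would violate Principle C on *Carmen₃*.
*[Carmen₃'s agent]₄*: the pronoun c-commands this R-expression → coindexation would violate Principle C on *[Carmen₃'s agent]₄*.
*Maya₅*: the pronoun c-commands this R-expression → coindexation would violate Principle C on *Maya₅*.

{1}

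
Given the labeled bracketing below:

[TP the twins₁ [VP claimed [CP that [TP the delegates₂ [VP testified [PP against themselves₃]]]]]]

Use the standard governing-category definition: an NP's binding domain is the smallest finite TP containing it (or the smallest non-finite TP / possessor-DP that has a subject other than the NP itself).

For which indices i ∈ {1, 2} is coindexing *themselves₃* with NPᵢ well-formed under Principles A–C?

{2}

*themselves* is an anaphor, so Principle A applies: it must be bound in its binding domain.
Binding domain of *themselves₃*: the embedded TP, whose subject is the delegates₂.
*the twins₁* c-commands the anaphor but is outside its binding domain → cannot satisfy Principle A.
*the delegates₂* c-commands the anaphor within its binding domain → licit binder.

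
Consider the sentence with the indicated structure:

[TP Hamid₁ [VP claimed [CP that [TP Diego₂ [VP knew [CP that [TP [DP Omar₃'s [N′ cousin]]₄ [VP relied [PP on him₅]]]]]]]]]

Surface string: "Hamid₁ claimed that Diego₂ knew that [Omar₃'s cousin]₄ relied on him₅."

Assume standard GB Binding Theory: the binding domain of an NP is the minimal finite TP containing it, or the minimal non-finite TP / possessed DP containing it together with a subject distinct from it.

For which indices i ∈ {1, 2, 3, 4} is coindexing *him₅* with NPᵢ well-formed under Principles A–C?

{1, 2, 3}

*him* is a pronoun, so Principle B applies: it must be free in its binding domain.
Binding domain of *him₅*: the embedded TP, whose subject is [Omar₃'s cousin]₄.
*Hamid₁* c-commands the pronoun but from outside its binding domain, and is not c-commanded by it → coindexation permitted.
*Diego₂* c-commands the pronoun but from outside its binding domain, and is not c-commanded by it → coindexation permitted.
*Omar₃* and the pronoun do not c-command one another → neither Principle B nor Principle C is at stake; coindexation permitted.
*[Omar₃'s cousin]₄* c-commands the pronoun within its binding domain → coindexation would violate Principle B.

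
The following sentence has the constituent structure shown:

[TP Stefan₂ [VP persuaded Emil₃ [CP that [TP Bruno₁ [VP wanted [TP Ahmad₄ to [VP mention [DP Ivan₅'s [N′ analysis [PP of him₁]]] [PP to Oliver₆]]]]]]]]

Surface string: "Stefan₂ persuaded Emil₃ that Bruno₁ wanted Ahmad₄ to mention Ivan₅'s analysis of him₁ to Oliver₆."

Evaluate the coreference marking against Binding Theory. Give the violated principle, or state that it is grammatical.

The two coindexed NPs are *Bruno₁* and *him₁*.
*him₁* is a pronoun; its binding domain is the possessed DP, whose subject is Ivan₅. Within that domain it is c-commanded only by *Ivan₅*, which carries a different index — the pronoun is free locally, so Principle B holds.
*Bruno₁* is an R-expression; *him₁* does not c-command it, and no other NP shares its index, so Principle C is satisfied.
All principles are respected.

grammatical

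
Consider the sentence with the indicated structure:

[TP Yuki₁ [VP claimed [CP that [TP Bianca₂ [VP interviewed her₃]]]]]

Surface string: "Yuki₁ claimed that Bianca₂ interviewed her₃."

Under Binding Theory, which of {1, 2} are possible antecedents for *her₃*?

*her* is a pronoun, so Principle B applies: it must be free in its binding domain.
Binding domain of *her₃*: the embedded TP, whose subject is Bianca₂.
*Yuki₁* c-commands the pronoun but from outside its binding domain, and is not c-commanded by it → coindexation permitted.
*Bianca₂* c-commands the pronoun within its binding domain → coindexation would violate Principle B.

{1}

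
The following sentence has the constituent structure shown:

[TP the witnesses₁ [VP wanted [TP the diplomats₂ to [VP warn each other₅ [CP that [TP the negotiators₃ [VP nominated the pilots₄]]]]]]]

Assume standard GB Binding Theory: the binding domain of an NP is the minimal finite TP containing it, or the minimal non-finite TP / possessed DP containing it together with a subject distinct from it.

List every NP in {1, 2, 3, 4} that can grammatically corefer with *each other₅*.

{2}

*each other* is an anaphor, so Principle A applies: it must be bound in its binding domain.
Binding domain of *each other₅*: the embedded TP, whose subject is the diplomats₂.
*the witnesses₁* c-commands the anaphor but is outside its binding domain → cannot satisfy Principle A.
*the diplomats₂* c-commands the anaphor within its binding domain → licit binder.
*the negotiators₃* does not c-command the anaphor → cannot bind it.
*the pilots₄* does not c-command the anaphor → cannot bind it.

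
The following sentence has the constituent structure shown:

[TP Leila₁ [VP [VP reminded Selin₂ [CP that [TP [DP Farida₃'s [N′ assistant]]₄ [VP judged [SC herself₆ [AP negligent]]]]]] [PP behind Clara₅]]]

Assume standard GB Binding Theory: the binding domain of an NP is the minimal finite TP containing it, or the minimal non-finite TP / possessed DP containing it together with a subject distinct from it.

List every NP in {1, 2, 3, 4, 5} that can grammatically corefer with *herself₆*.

*herself* is an anaphor, so Principle A applies: it must be bound in its binding domain.
Binding domain of *herself₆*: the embedded TP, whose subject is [Farida₃'s assistant]₄.
*Leila₁* c-commands the anaphor but is outside its binding domain → cannot satisfy Principle A.
*Selin₂* c-commands the anaphor but is outside its binding domain → cannot satisfy Principle A.
*Farida₃* does not c-command the anaphor → cannot bind it.
*[Farida₃'s assistant]₄* c-commands the anaphor within its binding domain → licit binder.
*Clara₅* does not c-command the anaphor → cannot bind it.

{4}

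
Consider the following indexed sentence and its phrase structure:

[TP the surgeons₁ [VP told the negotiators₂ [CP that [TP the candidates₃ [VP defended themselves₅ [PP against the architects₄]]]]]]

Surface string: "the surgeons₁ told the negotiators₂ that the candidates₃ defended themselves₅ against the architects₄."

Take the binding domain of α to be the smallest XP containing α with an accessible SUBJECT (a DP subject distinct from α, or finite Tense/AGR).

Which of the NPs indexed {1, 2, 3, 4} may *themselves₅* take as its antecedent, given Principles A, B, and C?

*themselves* is an anaphor, so Principle A applies: it must be bound in its binding domain.
Binding domain of *themselves₅*: the embedded TP, whose subject is the candidates₃.
*the surgeons₁* c-commands the anaphor but is outside its binding domain → cannot satisfy Principle A.
*the negotiators₂* c-commands the anaphor but is outside its binding domain → cannot satisfy Principle A.
*the candidates₃* c-commands the anaphor within its binding domain → licit binder.
*the architects₄* does not c-command the anaphor → cannot bind it.

{3}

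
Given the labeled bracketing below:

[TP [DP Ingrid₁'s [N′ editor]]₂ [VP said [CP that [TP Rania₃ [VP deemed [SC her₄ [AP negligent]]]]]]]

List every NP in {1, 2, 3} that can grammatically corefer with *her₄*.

{1, 2}

*her* is a pronoun, so Principle B applies: it must be free in its binding domain.
Binding domain of *her₄*: the embedded TP, whose subject is Rania₃.
*Ingrid₁* and the pronoun do not c-command one another → neither Principle B nor Principle C is at stake; coindexation permitted.
*[Ingrid₁'s editor]₂* c-commands the pronoun but from outside its binding domain, and is not c-commanded by it → coindexation permitted.
*Rania₃* c-commands the pronoun within its binding domain → coindexation would violate Principle B.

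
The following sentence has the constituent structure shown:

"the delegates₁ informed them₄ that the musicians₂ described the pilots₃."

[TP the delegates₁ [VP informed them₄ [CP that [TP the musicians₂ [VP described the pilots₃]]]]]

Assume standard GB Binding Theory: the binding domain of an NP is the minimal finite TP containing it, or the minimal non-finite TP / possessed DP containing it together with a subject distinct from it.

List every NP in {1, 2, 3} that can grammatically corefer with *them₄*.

none

*them* is a pronoun, so Principle B applies: it must be free in its binding domain.
Binding domain of *them₄*: the matrix TP, whose subject is the delegates₁.
*the delegates₁* c-commands the pronoun within its binding domain → coindexation would violate Principle B.
*the musicians₂*: the pronoun c-commands this R-expression → coindexation would violate Principle C on *the musicians₂*.
*the pilots₃*: the pronoun c-commands this R-expression → coindexation would violate Principle C on *the pilots₃*.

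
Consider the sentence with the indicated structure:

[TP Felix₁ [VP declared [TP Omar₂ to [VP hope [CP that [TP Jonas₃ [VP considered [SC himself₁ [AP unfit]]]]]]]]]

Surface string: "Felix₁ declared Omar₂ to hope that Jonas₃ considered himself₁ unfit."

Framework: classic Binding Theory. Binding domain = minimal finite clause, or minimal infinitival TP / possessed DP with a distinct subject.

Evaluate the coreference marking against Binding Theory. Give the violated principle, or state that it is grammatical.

The two coindexed NPs are *Felix₁* and *himself₁*.
*himself₁* is an anaphor. Principle A requires it to be bound within its binding domain — the embedded TP, whose subject is Jonas₃.
Within that domain it is c-commanded by *Jonas₃*, which does not share its index.
*Felix₁* does c-command the anaphor, but from outside its binding domain.
The anaphor is unbound in its domain → Principle A violation.

Principle A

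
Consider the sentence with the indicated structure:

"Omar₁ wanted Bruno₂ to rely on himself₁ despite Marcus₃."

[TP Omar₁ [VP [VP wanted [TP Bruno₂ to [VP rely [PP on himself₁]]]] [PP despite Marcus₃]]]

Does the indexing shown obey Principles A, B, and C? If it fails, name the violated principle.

The two coindexed NPs are *Omar₁* and *himself₁*.
*himself₁* is an anaphor. Principle A requires it to be bound within its binding domain — the embedded TP, whose subject is Bruno₂.
Within that domain it is c-commanded by *Bruno₂*, which does not share its index.
*Omar₁* does c-command the anaphor, but from outside its binding domain.
The anaphor is unbound in its domain → Principle A violation.

Principle A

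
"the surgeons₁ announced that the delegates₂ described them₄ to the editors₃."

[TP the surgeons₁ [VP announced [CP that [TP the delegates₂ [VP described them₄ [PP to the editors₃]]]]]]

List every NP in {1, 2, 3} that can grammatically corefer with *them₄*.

*them* is a pronoun, so Principle B applies: it must be free in its binding domain.
Binding domain of *them₄*: the embedded TP, whose subject is the delegates₂.
*the surgeons₁* c-commands the pronoun but from outside its binding domain, and is not c-commanded by it → coindexation permitted.
*the delegates₂* c-commands the pronoun within its binding domain → coindexation would violate Principle B.
*the editors₃*: the pronoun c-commands this R-expression → coindexation would violate Principle C on *the editors₃*.

{1}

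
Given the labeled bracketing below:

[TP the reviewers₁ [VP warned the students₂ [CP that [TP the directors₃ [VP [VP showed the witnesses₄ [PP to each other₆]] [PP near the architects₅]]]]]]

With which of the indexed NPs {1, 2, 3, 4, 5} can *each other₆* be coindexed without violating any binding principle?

*each other* is an anaphor, so Principle A applies: it must be bound in its binding domain.
Binding domain of *each other₆*: the embedded TP, whose subject is the directors₃.
*the reviewers₁* c-commands the anaphor but is outside its binding domain → cannot satisfy Principle A.
*the students₂* c-commands the anaphor but is outside its binding domain → cannot satisfy Principle A.
*the directors₃* c-commands the anaphor within its binding domain → licit binder.
*the witnesses₄* c-commands the anaphor within its binding domain → licit binder.
*the architects₅* does not c-command the anaphor → cannot bind it.

{3, 4}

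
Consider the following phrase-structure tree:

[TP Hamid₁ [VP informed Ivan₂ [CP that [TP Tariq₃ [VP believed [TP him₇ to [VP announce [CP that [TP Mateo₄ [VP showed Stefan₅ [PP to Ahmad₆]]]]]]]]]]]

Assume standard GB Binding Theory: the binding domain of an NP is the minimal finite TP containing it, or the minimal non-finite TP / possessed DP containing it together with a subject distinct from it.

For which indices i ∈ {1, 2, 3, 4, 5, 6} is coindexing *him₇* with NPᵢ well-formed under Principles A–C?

*him* is a pronoun, so Principle B applies: it must be free in its binding domain.
Binding domain of *him₇*: the embedded TP, whose subject is Tariq₃.
*Hamid₁* c-commands the pronoun but from outside its binding domain, and is not c-commanded by it → coindexation permitted.
*Ivan₂* c-commands the pronoun but from outside its binding domain, and is not c-commanded by it → coindexation permitted.
*Tariq₃* c-commands the pronoun within its binding domain → coindexation would violate Principle B.
*Mateo₄*: the pronoun c-commands this R-expression → coindexation would violate Principle C on *Mateo₄*.
*Stefan₅*: the pronoun c-commands this R-expression → coindexation would violate Principle C on *Stefan₅*.
*Ahmad₆*: the pronoun c-commands this R-expression → coindexation would violate Principle C on *Ahmad₆*.

{1, 2}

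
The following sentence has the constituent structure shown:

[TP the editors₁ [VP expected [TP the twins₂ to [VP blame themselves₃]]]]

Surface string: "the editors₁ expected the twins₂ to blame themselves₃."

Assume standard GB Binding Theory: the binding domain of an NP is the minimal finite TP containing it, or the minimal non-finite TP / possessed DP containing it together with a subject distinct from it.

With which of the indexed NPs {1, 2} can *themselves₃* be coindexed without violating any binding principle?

{2}

*themselves* is an anaphor, so Principle A applies: it must be bound in its binding domain.
Binding domain of *themselves₃*: the embedded TP, whose subject is the twins₂.
*the editors₁* c-commands the anaphor but is outside its binding domain → cannot satisfy Principle A.
*the twins₂* c-commands the anaphor within its binding domain → licit binder.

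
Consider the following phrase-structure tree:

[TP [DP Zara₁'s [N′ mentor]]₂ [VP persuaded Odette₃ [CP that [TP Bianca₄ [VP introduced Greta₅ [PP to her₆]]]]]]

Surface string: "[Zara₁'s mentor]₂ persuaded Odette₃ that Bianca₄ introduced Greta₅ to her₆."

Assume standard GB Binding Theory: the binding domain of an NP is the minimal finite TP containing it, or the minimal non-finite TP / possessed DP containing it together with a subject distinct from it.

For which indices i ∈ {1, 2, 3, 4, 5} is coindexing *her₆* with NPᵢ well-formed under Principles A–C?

*her* is a pronoun, so Principle B applies: it must be free in its binding domain.
Binding domain of *her₆*: the embedded TP, whose subject is Bianca₄.
*Zara₁* and the pronoun do not c-command one another → neither Principle B nor Principle C is at stake; coindexation permitted.
*[Zara₁'s mentor]₂* c-commands the pronoun but from outside its binding domain, and is not c-commanded by it → coindexation permitted.
*Odette₃* c-commands the pronoun but from outside its binding domain, and is not c-commanded by it → coindexation permitted.
*Bianca₄* c-commands the pronoun within its binding domain → coindexation would violate Principle B.
*Greta₅* c-commands the pronoun within its binding domain → coindexation would violate Principle B.

{1, 2, 3}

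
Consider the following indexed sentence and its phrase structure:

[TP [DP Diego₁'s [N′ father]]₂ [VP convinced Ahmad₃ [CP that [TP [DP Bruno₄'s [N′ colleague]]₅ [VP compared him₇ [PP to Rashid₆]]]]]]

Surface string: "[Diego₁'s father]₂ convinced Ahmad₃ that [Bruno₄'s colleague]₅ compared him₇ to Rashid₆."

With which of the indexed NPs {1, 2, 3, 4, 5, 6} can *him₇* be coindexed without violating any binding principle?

{1, 2, 3, 4}

*him* is a pronoun, so Principle B applies: it must be free in its binding domain.
Binding domain of *him₇*: the embedded TP, whose subject is [Bruno₄'s colleague]₅.
*Diego₁* and the pronoun do not c-command one another → neither Principle B nor Principle C is at stake; coindexation permitted.
*[Diego₁'s father]₂* c-commands the pronoun but from outside its binding domain, and is not c-commanded by it → coindexation permitted.
*Ahmad₃* c-commands the pronoun but from outside its binding domain, and is not c-commanded by it → coindexation permitted.
*Bruno₄* and the pronoun do not c-command one another → neither Principle B nor Principle C is at stake; coindexation permitted.
*[Bruno₄'s colleague]₅* c-commands the pronoun within its binding domain → coindexation would violate Principle B.
*Rashid₆*: the pronoun c-commands this R-expression → coindexation would violate Principle C on *Rashid₆*.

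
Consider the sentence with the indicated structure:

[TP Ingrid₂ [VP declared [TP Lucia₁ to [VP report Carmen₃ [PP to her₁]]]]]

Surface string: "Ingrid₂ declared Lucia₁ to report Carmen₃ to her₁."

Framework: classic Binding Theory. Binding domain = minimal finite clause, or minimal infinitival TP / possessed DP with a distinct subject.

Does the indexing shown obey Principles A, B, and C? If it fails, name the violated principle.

Principle B

The two coindexed NPs are *Lucia₁* and *her₁*.
*her₁* is a pronoun. Its binding domain is the embedded TP, whose subject is Lucia₁.
*Lucia₁* c-commands it within that domain and carries the same index.
The pronoun is locally bound → Principle B violation.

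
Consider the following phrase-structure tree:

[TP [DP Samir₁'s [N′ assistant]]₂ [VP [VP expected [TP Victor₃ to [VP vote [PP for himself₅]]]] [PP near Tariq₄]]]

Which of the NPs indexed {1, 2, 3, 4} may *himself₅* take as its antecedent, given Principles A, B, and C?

*himself* is an anaphor, so Principle A applies: it must be bound in its binding domain.
Binding domain of *himself₅*: the embedded TP, whose subject is Victor₃.
*Samir₁* does not c-command the anaphor → cannot bind it.
*[Samir₁'s assistant]₂* c-commands the anaphor but is outside its binding domain → cannot satisfy Principle A.
*Victor₃* c-commands the anaphor within its binding domain → licit binder.
*Tariq₄* does not c-command the anaphor → cannot bind it.

{3}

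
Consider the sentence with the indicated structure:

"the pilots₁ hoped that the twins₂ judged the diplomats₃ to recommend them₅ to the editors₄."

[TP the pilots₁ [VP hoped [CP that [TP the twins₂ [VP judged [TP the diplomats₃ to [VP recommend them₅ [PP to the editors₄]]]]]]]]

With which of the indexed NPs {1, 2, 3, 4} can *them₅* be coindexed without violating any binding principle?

{1, 2}

*them* is a pronoun, so Principle B applies: it must be free in its binding domain.
Binding domain of *them₅*: the embedded TP, whose subject is the diplomats₃.
*the pilots₁* c-commands the pronoun but from outside its binding domain, and is not c-commanded by it → coindexation permitted.
*the twins₂* c-commands the pronoun but from outside its binding domain, and is not c-commanded by it → coindexation permitted.
*the diplomats₃* c-commands the pronoun within its binding domain → coindexation would violate Principle B.
*the editors₄*: the pronoun c-commands this R-expression → coindexation would violate Principle C on *the editors₄*.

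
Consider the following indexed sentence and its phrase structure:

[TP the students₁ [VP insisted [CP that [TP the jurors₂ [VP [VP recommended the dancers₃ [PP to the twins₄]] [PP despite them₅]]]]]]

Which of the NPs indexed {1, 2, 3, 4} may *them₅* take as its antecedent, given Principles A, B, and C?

*them* is a pronoun, so Principle B applies: it must be free in its binding domain.
Binding domain of *them₅*: the embedded TP, whose subject is the jurors₂.
*the students₁* c-commands the pronoun but from outside its binding domain, and is not c-commanded by it → coindexation permitted.
*the jurors₂* c-commands the pronoun within its binding domain → coindexation would violate Principle B.
*the dancers₃* and the pronoun do not c-command one another → neither Principle B nor Principle C is at stake; coindexation permitted.
*the twins₄* and the pronoun do not c-command one another → neither Principle B nor Principle C is at stake; coindexation permitted.

{1, 3, 4}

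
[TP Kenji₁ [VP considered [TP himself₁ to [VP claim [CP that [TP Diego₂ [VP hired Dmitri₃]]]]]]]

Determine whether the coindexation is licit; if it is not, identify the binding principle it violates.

The two coindexed NPs are *Kenji₁* and *himself₁*.
*himself₁* is an anaphor; its binding domain is the matrix TP, whose subject is Kenji₁. *Kenji₁* c-commands it within that domain and shares its index, so Principle A is satisfied.
*Kenji₁* is an R-expression; *himself₁* does not c-command it, and no other NP shares its index, so Principle C is satisfied.
All principles are respected.

grammatical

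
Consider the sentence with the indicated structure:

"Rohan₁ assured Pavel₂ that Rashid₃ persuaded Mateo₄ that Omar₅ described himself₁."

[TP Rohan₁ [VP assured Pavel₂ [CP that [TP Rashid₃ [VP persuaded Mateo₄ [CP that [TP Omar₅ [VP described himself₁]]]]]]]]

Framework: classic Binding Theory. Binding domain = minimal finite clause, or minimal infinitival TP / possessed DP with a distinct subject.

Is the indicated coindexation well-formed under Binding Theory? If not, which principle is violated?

The two coindexed NPs are *Rohan₁* and *himself₁*.
*himself₁* is an anaphor. Principle A requires it to be bound within its binding domain — the embedded TP, whose subject is Omar₅.
Within that domain it is c-commanded by *Omar₅*, which does not share its index.
*Rohan₁* does c-command the anaphor, but from outside its binding domain.
The anaphor is unbound in its domain → Principle A violation.

Principle A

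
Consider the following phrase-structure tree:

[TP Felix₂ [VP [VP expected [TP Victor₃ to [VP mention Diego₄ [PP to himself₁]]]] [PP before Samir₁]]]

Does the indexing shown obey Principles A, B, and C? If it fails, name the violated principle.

Principle A

The two coindexed NPs are *Samir₁* and *himself₁*.
*himself₁* is an anaphor. Principle A requires it to be bound within its binding domain — the embedded TP, whose subject is Victor₃.
Within that domain it is c-commanded by *Victor₃*, *Diego₄*, none of which share its index.
*Samir₁* does not c-command the anaphor at all.
The anaphor is unbound in its domain → Principle A violation.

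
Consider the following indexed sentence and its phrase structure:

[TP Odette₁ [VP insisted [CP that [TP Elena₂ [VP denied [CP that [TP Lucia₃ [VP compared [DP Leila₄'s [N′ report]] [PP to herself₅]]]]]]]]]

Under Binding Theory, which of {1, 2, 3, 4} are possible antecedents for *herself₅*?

*herself* is an anaphor, so Principle A applies: it must be bound in its binding domain.
Binding domain of *herself₅*: the embedded TP, whose subject is Lucia₃.
*Odette₁* c-commands the anaphor but is outside its binding domain → cannot satisfy Principle A.
*Elena₂* c-commands the anaphor but is outside its binding domain → cannot satisfy Principle A.
*Lucia₃* c-commands the anaphor within its binding domain → licit binder.
*Leila₄* does not c-command the anaphor → cannot bind it.

{3}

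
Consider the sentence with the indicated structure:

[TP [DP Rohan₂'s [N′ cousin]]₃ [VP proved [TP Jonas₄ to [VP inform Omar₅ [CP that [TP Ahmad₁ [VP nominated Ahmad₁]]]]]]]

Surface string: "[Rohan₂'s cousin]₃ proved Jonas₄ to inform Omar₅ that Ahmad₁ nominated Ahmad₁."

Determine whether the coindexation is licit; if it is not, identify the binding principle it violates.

Principle C

The two coindexed NPs are *Ahmad₁* (the higher occurrence) and *Ahmad₁* (the lower occurrence).
*Ahmad₁* (the lower occurrence) is an R-expression. Principle C requires it to be free everywhere.
*Ahmad₁* (the higher occurrence) c-commands it and carries the same index.
The R-expression is bound → Principle C violation.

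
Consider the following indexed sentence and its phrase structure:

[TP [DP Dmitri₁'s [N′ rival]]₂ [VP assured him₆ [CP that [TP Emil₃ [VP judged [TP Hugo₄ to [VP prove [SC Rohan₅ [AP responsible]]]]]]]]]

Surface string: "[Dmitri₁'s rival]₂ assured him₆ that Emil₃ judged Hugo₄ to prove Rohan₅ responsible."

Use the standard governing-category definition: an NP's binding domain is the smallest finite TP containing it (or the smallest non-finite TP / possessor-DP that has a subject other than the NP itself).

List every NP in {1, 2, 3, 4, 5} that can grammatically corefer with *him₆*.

{1}

*him* is a pronoun, so Principle B applies: it must be free in its binding domain.
Binding domain of *him₆*: the matrix TP, whose subject is [Dmitri₁'s rival]₂.
*Dmitri₁* and the pronoun do not c-command one another → neither Principle B nor Principle C is at stake; coindexation permitted.
*[Dmitri₁'s rival]₂* c-commands the pronoun within its binding domain → coindexation would violate Principle B.
*Emil₃*: the pronoun c-commands this R-expression → coindexation would violate Principle C on *Emil₃*.
*Hugo₄*: the pronoun c-commands this R-expression → coindexation would violate Principle C on *Hugo₄*.
*Rohan₅*: the pronoun c-commands this R-expression → coindexation would violate Principle C on *Rohan₅*.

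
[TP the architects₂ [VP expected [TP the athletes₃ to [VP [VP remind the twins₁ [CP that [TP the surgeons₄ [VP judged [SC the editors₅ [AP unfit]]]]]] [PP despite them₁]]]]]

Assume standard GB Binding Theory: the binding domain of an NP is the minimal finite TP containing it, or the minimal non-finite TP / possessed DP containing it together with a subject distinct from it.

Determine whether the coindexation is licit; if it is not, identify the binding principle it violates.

grammatical

The two coindexed NPs are *the twins₁* and *them₁*.
*them₁* is a pronoun; its binding domain is the embedded TP, whose subject is the athletes₃. Within that domain it is c-commanded only by *the athletes₃*, which carries a different index — the pronoun is free locally, so Principle B holds.
*the twins₁* is an R-expression; *them₁* does not c-command it, and no other NP shares its index, so Principle C is satisfied.
All principles are respected.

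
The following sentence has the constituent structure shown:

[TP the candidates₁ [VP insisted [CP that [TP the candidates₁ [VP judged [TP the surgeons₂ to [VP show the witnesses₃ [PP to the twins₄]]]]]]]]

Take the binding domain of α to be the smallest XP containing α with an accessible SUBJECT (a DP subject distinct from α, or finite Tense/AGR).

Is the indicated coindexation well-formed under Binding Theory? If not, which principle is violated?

Principle C

The two coindexed NPs are *the candidates₁* (the higher occurrence) and *the candidates₁* (the lower occurrence).
*the candidates₁* (the lower occurrence) is an R-expression. Principle C requires it to be free everywhere.
*the candidates₁* (the higher occurrence) c-commands it and carries the same index.
The R-expression is bound → Principle C violation.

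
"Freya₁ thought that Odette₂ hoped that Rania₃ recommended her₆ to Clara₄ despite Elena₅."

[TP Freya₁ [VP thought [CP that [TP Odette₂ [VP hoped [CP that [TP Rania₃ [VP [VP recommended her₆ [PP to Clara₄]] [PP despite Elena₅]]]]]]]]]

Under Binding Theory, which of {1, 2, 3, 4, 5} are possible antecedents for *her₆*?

*her* is a pronoun, so Principle B applies: it must be free in its binding domain.
Binding domain of *her₆*: the embedded TP, whose subject is Rania₃.
*Freya₁* c-commands the pronoun but from outside its binding domain, and is not c-commanded by it → coindexation permitted.
*Odette₂* c-commands the pronoun but from outside its binding domain, and is not c-commanded by it → coindexation permitted.
*Rania₃* c-commands the pronoun within its binding domain → coindexation would violate Principle B.
*Clara₄*: the pronoun c-commands this R-expression → coindexation would violate Principle C on *Clara₄*.
*Elena₅* and the pronoun do not c-command one another → neither Principle B nor Principle C is at stake; coindexation permitted.

{1, 2, 5}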